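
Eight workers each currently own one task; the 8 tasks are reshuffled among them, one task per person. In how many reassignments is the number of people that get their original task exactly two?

Pick the 2 fixed positions: C(8,2) = 28 ways.
The remaining 6 must be deranged: !6 = 265.
Total: 28 × 265 = 7420.

7420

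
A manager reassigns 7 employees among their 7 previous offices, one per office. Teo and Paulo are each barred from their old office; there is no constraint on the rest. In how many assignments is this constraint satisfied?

Inclusion-exclusion on the 2 forbidden self-matches:
Σ_{j=0}^{2} (-1)^j C(2,j)(7-j)!
= C(2,0)·7! - C(2,1)·6! + C(2,2)·5!
= 5040 - 1440 + 120
= 3720

3720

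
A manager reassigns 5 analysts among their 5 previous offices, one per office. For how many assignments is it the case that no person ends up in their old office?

44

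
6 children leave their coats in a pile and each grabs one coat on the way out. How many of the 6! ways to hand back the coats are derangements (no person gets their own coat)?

265

Use !n = (n-1)(!(n-1) + !(n-2)).
!6 = 5·(44 + 9) = 5·53 = 265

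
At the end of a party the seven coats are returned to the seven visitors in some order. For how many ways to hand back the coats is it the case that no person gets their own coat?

1854

The number of derangements of 7 is !7 = Σ_{k=0}^{7} (-1)^k·7!/k!
= 7! - 7!/1! + 7!/2! - 7!/3! + 7!/4! - 7!/5! + 7!/6! - 7!/7!
= 5040 - 5040 + 2520 - 840 + 210 - 42 + 7 - 1
= 1854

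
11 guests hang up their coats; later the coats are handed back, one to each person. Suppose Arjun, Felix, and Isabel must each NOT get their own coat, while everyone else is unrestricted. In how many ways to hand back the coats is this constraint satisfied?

30078720

Let A_j be the event that the j-th constrained one is fixed. By inclusion-exclusion over the 3 events:
Σ_{j=0}^{3} (-1)^j C(3,j)(11-j)!
= C(3,0)·11! - C(3,1)·10! + C(3,2)·9! - C(3,3)·8!
= 39916800 - 10886400 + 1088640 - 40320
= 30078720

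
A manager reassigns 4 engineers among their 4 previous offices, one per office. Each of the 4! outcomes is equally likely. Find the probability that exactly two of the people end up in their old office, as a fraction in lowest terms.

1/4

Favorable outcomes: C(4,2)·!2 = 6·1 = 6.
Total outcomes: 4! = 24.
Probability = 6/24 = 1/4.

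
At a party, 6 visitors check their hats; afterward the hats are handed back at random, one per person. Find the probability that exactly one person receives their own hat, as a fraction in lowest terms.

11/30

Favorable outcomes: C(6,1)·!5 = 6·44 = 264.
Total outcomes: 6! = 720.
Probability = 264/720 = 11/30.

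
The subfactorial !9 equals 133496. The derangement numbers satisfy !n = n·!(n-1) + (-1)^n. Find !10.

1334961

!10 = 10·133496 + 1 = 1334961.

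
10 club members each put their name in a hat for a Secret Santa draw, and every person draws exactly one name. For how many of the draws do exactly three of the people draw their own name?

222480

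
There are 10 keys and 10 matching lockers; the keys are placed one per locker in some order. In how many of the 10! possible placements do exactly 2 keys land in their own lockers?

667485

Choose which 2 of the 10 are fixed: C(10,2) = 45.
The other 8 form a derangement: !8 = 14833.
Total: 45 × 14833 = 667485.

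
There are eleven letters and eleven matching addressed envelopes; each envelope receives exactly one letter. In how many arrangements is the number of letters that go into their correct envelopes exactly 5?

122430

Pick the 5 fixed positions: C(11,5) = 462 ways.
The other 6 form a derangement: !6 = 265.
Total: 462 × 265 = 122430.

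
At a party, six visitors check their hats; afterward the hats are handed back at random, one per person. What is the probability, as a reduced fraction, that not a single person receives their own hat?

53/144

Favorable outcomes: !6 = 265.
Total outcomes: 6! = 720.
Probability = 265/720 = 53/144.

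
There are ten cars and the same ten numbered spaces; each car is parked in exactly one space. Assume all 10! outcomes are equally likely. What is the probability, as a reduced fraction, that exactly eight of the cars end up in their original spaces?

1/80640

Favorable outcomes: C(10,8)·!2 = 45·1 = 45.
Total outcomes: 10! = 3628800.
Probability = 45/3628800 = 1/80640.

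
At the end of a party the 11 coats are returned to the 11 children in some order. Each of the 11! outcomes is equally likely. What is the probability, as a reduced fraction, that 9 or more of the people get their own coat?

1/712800

Favorable outcomes: Σ_{i≥9} C(11,i)·!(11-i) = 55·1 + 11·0 + 1·1 = 56.
Total outcomes: 11! = 39916800.
Probability = 56/39916800 = 1/712800.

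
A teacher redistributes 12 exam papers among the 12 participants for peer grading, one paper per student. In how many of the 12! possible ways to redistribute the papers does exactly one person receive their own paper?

176214840

Pick the single fixed position: C(12,1) = 12 ways.
The remaining 11 must be deranged: !11 = 14684570.
Total: 12 × 14684570 = 176214840.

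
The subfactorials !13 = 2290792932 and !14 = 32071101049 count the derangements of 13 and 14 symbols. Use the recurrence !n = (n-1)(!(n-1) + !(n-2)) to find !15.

481066515734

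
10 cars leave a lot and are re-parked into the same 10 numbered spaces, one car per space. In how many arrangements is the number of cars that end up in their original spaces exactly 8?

45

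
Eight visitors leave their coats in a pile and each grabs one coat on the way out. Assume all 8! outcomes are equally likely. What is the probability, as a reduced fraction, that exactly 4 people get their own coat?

Favorable outcomes: C(8,4)·!4 = 70·9 = 630.
Total outcomes: 8! = 40320.
Probability = 630/40320 = 1/64.

1/64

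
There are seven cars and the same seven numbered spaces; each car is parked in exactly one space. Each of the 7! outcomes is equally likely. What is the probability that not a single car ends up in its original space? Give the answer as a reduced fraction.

Favorable outcomes: !7 = 1854.
Total outcomes: 7! = 5040.
Probability = 1854/5040 = 103/280.

103/280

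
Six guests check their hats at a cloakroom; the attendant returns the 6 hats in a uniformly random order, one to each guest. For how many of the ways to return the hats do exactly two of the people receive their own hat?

135

Choose which 2 of the 6 are fixed: C(6,2) = 15.
The remaining 4 must be deranged: !4 = 9.
Total: 15 × 9 = 135.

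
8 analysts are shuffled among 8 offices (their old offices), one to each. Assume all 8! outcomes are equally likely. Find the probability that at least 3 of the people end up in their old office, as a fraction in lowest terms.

647/8064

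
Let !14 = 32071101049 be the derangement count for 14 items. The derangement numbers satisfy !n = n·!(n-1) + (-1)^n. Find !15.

!15 = 15·32071101049 - 1 = 481066515734.

481066515734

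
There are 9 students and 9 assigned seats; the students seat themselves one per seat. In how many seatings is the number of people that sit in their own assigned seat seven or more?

# with exactly i fixed is C(9,i)·!(9-i); sum over i=7..9:
  i=7: C(9,7)·!2 = 36·1 = 36
  i=8: C(9,8)·!1 = 9·0 = 0
  i=9: C(9,9)·!0 = 1·1 = 1
Total = 37.

37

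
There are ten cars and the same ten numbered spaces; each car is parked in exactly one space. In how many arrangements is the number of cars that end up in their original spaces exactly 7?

240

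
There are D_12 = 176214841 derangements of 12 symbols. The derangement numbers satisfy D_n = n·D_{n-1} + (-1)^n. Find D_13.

2290792932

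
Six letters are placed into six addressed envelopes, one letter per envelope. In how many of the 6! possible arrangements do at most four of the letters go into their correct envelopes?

719

# with exactly i fixed is C(6,i)·!(6-i); sum over i=0..4:
  i=0: C(6,0)·!6 = 1·265 = 265
  i=1: C(6,1)·!5 = 6·44 = 264
  i=2: C(6,2)·!4 = 15·9 = 135
  i=3: C(6,3)·!3 = 20·2 = 40
  i=4: C(6,4)·!2 = 15·1 = 15
Total = 719.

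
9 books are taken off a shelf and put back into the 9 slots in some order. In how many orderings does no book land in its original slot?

133496

!9 is the nearest integer to 9!/e.
9! = 362880, and 362880/e ≈ 133496.09, so !9 = 133496.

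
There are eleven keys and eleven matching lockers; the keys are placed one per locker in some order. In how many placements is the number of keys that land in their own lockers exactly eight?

330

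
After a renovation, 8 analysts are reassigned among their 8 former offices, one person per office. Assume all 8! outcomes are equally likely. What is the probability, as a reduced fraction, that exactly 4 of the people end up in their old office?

1/64

Favorable outcomes: C(8,4)·!4 = 70·9 = 630.
Total outcomes: 8! = 40320.
Probability = 630/40320 = 1/64.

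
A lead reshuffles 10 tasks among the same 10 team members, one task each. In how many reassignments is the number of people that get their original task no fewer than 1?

Sum C(10,i)·!(10-i) for i = 1..10:
  i=1: C(10,1)·!9 = 10·133496 = 1334960
  i=2: C(10,2)·!8 = 45·14833 = 667485
  i=3: C(10,3)·!7 = 120·1854 = 222480
  i=4: C(10,4)·!6 = 210·265 = 55650
  i=5: C(10,5)·!5 = 252·44 = 11088
  i=6: C(10,6)·!4 = 210·9 = 1890
  i=7: C(10,7)·!3 = 120·2 = 240
  i=8: C(10,8)·!2 = 45·1 = 45
  i=9: C(10,9)·!1 = 10·0 = 0
  i=10: C(10,10)·!0 = 1·1 = 1
Total = 2293839.

2293839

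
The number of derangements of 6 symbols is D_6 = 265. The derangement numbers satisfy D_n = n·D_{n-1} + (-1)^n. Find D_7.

1854

D_7 = 7·265 - 1 = 1854.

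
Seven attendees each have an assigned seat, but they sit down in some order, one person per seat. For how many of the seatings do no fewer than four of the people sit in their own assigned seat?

92

Sum C(7,i)·!(7-i) for i = 4..7:
  i=4: C(7,4)·!3 = 35·2 = 70
  i=5: C(7,5)·!2 = 21·1 = 21
  i=6: C(7,6)·!1 = 7·0 = 0
  i=7: C(7,7)·!0 = 1·1 = 1
Total = 92.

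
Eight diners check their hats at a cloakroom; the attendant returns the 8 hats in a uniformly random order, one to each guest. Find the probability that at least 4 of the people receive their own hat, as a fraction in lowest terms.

257/13440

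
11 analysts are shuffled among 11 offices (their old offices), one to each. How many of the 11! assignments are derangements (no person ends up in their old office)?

14684570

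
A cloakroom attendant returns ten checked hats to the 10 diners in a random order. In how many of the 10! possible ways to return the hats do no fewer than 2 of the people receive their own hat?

958879

# with exactly i fixed is C(10,i)·!(10-i); sum over i=2..10:
  i=2: C(10,2)·!8 = 45·14833 = 667485
  i=3: C(10,3)·!7 = 120·1854 = 222480
  i=4: C(10,4)·!6 = 210·265 = 55650
  i=5: C(10,5)·!5 = 252·44 = 11088
  i=6: C(10,6)·!4 = 210·9 = 1890
  i=7: C(10,7)·!3 = 120·2 = 240
  i=8: C(10,8)·!2 = 45·1 = 45
  i=9: C(10,9)·!1 = 10·0 = 0
  i=10: C(10,10)·!0 = 1·1 = 1
Total = 958879.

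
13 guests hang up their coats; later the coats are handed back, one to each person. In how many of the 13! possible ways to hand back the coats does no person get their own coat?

2290792932

Use !n = (n-1)(!(n-1) + !(n-2)).
!13 = 12·(176214841 + 14684570) = 12·190899411 = 2290792932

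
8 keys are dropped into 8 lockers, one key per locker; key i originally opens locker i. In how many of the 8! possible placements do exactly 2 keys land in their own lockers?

Choose which 2 of the 8 are fixed: C(8,2) = 28.
The other 6 form a derangement: !6 = 265.
Total: 28 × 265 = 7420.

7420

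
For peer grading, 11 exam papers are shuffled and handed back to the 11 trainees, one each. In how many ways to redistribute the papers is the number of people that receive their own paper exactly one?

Choose which one of the 11 is fixed: C(11,1) = 11.
The remaining 10 must be deranged: !10 = 1334961.
Total: 11 × 1334961 = 14684571.

14684571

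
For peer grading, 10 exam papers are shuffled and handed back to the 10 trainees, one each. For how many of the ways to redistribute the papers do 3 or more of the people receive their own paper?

# with exactly i fixed is C(10,i)·!(10-i); sum over i=3..10:
  i=3: C(10,3)·!7 = 120·1854 = 222480
  i=4: C(10,4)·!6 = 210·265 = 55650
  i=5: C(10,5)·!5 = 252·44 = 11088
  i=6: C(10,6)·!4 = 210·9 = 1890
  i=7: C(10,7)·!3 = 120·2 = 240
  i=8: C(10,8)·!2 = 45·1 = 45
  i=9: C(10,9)·!1 = 10·0 = 0
  i=10: C(10,10)·!0 = 1·1 = 1
Total = 291394.

291394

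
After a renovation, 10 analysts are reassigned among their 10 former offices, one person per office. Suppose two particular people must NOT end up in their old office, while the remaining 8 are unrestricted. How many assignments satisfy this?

2943360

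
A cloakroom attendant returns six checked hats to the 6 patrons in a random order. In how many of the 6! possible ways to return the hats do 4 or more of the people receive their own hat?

16

# with exactly i fixed is C(6,i)·!(6-i); sum over i=4..6:
  i=4: C(6,4)·!2 = 15·1 = 15
  i=5: C(6,5)·!1 = 6·0 = 0
  i=6: C(6,6)·!0 = 1·1 = 1
Total = 16.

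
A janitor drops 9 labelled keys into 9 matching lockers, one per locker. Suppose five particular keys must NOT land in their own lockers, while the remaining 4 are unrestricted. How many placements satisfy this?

Inclusion-exclusion on the 5 forbidden self-matches:
Σ_{j=0}^{5} (-1)^j C(5,j)(9-j)!
= C(5,0)·9! - C(5,1)·8! + C(5,2)·7! - C(5,3)·6! + C(5,4)·5! - C(5,5)·4!
= 362880 - 201600 + 50400 - 7200 + 600 - 24
= 205056

205056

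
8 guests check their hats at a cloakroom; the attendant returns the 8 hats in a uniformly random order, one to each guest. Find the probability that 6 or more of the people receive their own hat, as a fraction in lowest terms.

Favorable outcomes: Σ_{i≥6} C(8,i)·!(8-i) = 28·1 + 8·0 + 1·1 = 29.
Total outcomes: 8! = 40320.
Probability = 29/40320 = 29/40320.

29/40320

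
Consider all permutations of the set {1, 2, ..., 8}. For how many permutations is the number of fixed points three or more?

3235

# with exactly i fixed is C(8,i)·!(8-i); sum over i=3..8:
  i=3: C(8,3)·!5 = 56·44 = 2464
  i=4: C(8,4)·!4 = 70·9 = 630
  i=5: C(8,5)·!3 = 56·2 = 112
  i=6: C(8,6)·!2 = 28·1 = 28
  i=7: C(8,7)·!1 = 8·0 = 0
  i=8: C(8,8)·!0 = 1·1 = 1
Total = 3235.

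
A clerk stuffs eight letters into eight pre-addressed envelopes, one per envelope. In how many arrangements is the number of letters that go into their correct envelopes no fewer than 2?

10655

# with exactly i fixed is C(8,i)·!(8-i); sum over i=2..8:
  i=2: C(8,2)·!6 = 28·265 = 7420
  i=3: C(8,3)·!5 = 56·44 = 2464
  i=4: C(8,4)·!4 = 70·9 = 630
  i=5: C(8,5)·!3 = 56·2 = 112
  i=6: C(8,6)·!2 = 28·1 = 28
  i=7: C(8,7)·!1 = 8·0 = 0
  i=8: C(8,8)·!0 = 1·1 = 1
Total = 10655.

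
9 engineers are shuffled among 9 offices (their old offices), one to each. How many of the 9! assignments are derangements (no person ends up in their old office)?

The subfactorial !9 = [9!/e] (nearest integer).
9! = 362880, and 362880/e ≈ 133496.09, so !9 = 133496.

133496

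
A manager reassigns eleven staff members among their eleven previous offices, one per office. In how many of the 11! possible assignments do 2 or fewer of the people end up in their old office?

Sum C(11,i)·!(11-i) for i = 0..2:
  i=0: C(11,0)·!11 = 1·14684570 = 14684570
  i=1: C(11,1)·!10 = 11·1334961 = 14684571
  i=2: C(11,2)·!9 = 55·133496 = 7342280
Total = 36711421.

36711421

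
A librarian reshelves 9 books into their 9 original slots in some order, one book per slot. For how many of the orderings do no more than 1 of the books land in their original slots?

266993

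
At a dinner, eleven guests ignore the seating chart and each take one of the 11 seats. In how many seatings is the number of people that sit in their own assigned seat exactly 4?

Choose which 4 of the 11 are fixed: C(11,4) = 330.
The other 7 form a derangement: !7 = 1854.
Total: 330 × 1854 = 611820.

611820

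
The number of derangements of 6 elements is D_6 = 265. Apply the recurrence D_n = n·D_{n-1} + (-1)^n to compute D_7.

1854

D_7 = 7·265 - 1 = 1854.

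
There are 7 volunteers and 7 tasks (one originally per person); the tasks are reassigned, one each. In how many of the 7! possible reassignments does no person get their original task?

By inclusion-exclusion, !7 = Σ (-1)^k · 7!/k! for k=0..7
= 7! - 7!/1! + 7!/2! - 7!/3! + 7!/4! - 7!/5! + 7!/6! - 7!/7!
= 5040 - 5040 + 2520 - 840 + 210 - 42 + 7 - 1
= 1854

1854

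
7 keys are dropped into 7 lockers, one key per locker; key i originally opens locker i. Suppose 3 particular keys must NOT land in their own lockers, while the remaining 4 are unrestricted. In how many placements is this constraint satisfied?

3216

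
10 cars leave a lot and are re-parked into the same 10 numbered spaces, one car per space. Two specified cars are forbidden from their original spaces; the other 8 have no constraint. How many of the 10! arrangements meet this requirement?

2943360

Inclusion-exclusion on the 2 forbidden self-matches:
Σ_{j=0}^{2} (-1)^j C(2,j)(10-j)!
= C(2,0)·10! - C(2,1)·9! + C(2,2)·8!
= 3628800 - 725760 + 40320
= 2943360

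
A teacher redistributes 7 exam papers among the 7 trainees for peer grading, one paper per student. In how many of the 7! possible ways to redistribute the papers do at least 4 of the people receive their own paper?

Sum C(7,i)·!(7-i) for i = 4..7:
  i=4: C(7,4)·!3 = 35·2 = 70
  i=5: C(7,5)·!2 = 21·1 = 21
  i=6: C(7,6)·!1 = 7·0 = 0
  i=7: C(7,7)·!0 = 1·1 = 1
Total = 92.

92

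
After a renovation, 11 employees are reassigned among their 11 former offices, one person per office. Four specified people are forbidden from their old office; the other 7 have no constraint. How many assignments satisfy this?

27422640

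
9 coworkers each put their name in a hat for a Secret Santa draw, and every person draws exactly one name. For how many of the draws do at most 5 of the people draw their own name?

Sum C(9,i)·!(9-i) for i = 0..5:
  i=0: C(9,0)·!9 = 1·133496 = 133496
  i=1: C(9,1)·!8 = 9·14833 = 133497
  i=2: C(9,2)·!7 = 36·1854 = 66744
  i=3: C(9,3)·!6 = 84·265 = 22260
  i=4: C(9,4)·!5 = 126·44 = 5544
  i=5: C(9,5)·!4 = 126·9 = 1134
Total = 362675.

362675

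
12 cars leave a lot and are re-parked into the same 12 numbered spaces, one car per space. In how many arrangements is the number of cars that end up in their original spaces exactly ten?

66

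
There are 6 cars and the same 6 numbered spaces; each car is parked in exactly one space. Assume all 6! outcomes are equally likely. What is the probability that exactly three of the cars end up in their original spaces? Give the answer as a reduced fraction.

1/18

Favorable outcomes: C(6,3)·!3 = 20·2 = 40.
Total outcomes: 6! = 720.
Probability = 40/720 = 1/18.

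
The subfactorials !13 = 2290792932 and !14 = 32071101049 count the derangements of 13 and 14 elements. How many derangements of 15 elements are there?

481066515734

!15 = (15-1)·(!14 + !13) = 14·(32071101049 + 2290792932) = 14·34361893981 = 481066515734.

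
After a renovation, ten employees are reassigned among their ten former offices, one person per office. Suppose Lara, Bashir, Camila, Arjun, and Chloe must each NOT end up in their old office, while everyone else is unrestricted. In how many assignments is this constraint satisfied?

2170680

Inclusion-exclusion on the 5 forbidden self-matches:
Σ_{j=0}^{5} (-1)^j C(5,j)(10-j)!
= C(5,0)·10! - C(5,1)·9! + C(5,2)·8! - C(5,3)·7! + C(5,4)·6! - C(5,5)·5!
= 3628800 - 1814400 + 403200 - 50400 + 3600 - 120
= 2170680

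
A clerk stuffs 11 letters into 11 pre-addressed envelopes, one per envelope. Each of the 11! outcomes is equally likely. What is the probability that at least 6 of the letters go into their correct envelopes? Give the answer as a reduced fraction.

5921/9979200

Favorable outcomes: Σ_{i≥6} C(11,i)·!(11-i) = 462·44 + 330·9 + 165·2 + 55·1 + 11·0 + 1·1 = 23684.
Total outcomes: 11! = 39916800.
Probability = 23684/39916800 = 5921/9979200.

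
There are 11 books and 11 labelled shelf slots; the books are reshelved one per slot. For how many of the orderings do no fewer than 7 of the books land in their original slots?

3356

Sum C(11,i)·!(11-i) for i = 7..11:
  i=7: C(11,7)·!4 = 330·9 = 2970
  i=8: C(11,8)·!3 = 165·2 = 330
  i=9: C(11,9)·!2 = 55·1 = 55
  i=10: C(11,10)·!1 = 11·0 = 0
  i=11: C(11,11)·!0 = 1·1 = 1
Total = 3356.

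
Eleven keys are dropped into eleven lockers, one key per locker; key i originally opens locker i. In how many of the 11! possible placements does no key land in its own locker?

!11 is the nearest integer to 11!/e.
11! = 39916800, and 39916800/e ≈ 14684570.08, so !11 = 14684570.

14684570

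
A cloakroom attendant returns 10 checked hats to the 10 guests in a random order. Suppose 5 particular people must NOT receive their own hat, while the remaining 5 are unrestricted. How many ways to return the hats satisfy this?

2170680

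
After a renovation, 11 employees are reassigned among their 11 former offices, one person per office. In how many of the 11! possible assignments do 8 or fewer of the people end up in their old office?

# with exactly i fixed is C(11,i)·!(11-i); sum over i=0..8:
  i=0: C(11,0)·!11 = 1·14684570 = 14684570
  i=1: C(11,1)·!10 = 11·1334961 = 14684571
  i=2: C(11,2)·!9 = 55·133496 = 7342280
  i=3: C(11,3)·!8 = 165·14833 = 2447445
  i=4: C(11,4)·!7 = 330·1854 = 611820
  i=5: C(11,5)·!6 = 462·265 = 122430
  i=6: C(11,6)·!5 = 462·44 = 20328
  i=7: C(11,7)·!4 = 330·9 = 2970
  i=8: C(11,8)·!3 = 165·2 = 330
Total = 39916744.

39916744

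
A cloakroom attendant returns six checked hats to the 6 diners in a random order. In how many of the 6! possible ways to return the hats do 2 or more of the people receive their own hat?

191

# with exactly i fixed is C(6,i)·!(6-i); sum over i=2..6:
  i=2: C(6,2)·!4 = 15·9 = 135
  i=3: C(6,3)·!3 = 20·2 = 40
  i=4: C(6,4)·!2 = 15·1 = 15
  i=5: C(6,5)·!1 = 6·0 = 0
  i=6: C(6,6)·!0 = 1·1 = 1
Total = 191.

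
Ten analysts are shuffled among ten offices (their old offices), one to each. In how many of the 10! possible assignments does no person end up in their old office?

The subfactorial !10 = [10!/e] (nearest integer).
10! = 3628800, and 3628800/e ≈ 1334960.92, so !10 = 1334961.

1334961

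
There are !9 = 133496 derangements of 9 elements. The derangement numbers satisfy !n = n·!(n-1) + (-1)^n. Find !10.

1334961

!10 = 10·133496 + 1 = 1334961.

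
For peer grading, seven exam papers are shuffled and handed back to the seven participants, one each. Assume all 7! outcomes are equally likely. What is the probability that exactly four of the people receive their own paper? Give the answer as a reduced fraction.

1/72

Favorable outcomes: C(7,4)·!3 = 35·2 = 70.
Total outcomes: 7! = 5040.
Probability = 70/5040 = 1/72.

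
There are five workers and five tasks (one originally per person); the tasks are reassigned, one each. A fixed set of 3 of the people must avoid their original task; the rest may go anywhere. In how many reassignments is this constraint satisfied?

64

Let A_j be the event that the j-th constrained one is fixed. By inclusion-exclusion over the 3 events:
Σ_{j=0}^{3} (-1)^j C(3,j)(5-j)!
= C(3,0)·5! - C(3,1)·4! + C(3,2)·3! - C(3,3)·2!
= 120 - 72 + 18 - 2
= 64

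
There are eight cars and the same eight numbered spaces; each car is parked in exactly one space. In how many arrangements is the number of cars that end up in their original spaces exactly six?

28

Pick the 6 fixed positions: C(8,6) = 28 ways.
The remaining 2 must be deranged: !2 = 1.
Total: 28 × 1 = 28.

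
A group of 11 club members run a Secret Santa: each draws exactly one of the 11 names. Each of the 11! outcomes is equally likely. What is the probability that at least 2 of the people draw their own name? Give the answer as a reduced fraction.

Favorable outcomes: Σ_{i≥2} C(11,i)·!(11-i) = 55·133496 + 165·14833 + 330·1854 + 462·265 + 462·44 + 330·9 + 165·2 + 55·1 + 11·0 + 1·1 = 10547659.
Total outcomes: 11! = 39916800.
Probability = 10547659/39916800 = 10547659/39916800.

10547659/39916800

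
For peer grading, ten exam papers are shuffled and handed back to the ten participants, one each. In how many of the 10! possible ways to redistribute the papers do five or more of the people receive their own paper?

13264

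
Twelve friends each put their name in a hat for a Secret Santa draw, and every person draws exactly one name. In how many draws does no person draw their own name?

176214841

The number of derangements of 12 is !12 = Σ_{k=0}^{12} (-1)^k·12!/k!
= 12! - 12!/1! + 12!/2! - 12!/3! + 12!/4! - 12!/5! + 12!/6! - 12!/7! + 12!/8! - 12!/9! + 12!/10! - 12!/11! + 12!/12!
= 479001600 - 479001600 + 239500800 - 79833600 + 19958400 - 3991680 + 665280 - 95040 + 11880 - 1320 + 132 - 12 + 1
= 176214841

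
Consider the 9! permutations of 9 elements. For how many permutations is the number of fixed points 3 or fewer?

Sum C(9,i)·!(9-i) for i = 0..3:
  i=0: C(9,0)·!9 = 1·133496 = 133496
  i=1: C(9,1)·!8 = 9·14833 = 133497
  i=2: C(9,2)·!7 = 36·1854 = 66744
  i=3: C(9,3)·!6 = 84·265 = 22260
Total = 355997.

355997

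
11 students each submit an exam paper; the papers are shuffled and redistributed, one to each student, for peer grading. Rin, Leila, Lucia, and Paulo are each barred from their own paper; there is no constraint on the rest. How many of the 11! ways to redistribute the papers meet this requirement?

Inclusion-exclusion on the 4 forbidden self-matches:
Σ_{j=0}^{4} (-1)^j C(4,j)(11-j)!
= C(4,0)·11! - C(4,1)·10! + C(4,2)·9! - C(4,3)·8! + C(4,4)·7!
= 39916800 - 14515200 + 2177280 - 161280 + 5040
= 27422640

27422640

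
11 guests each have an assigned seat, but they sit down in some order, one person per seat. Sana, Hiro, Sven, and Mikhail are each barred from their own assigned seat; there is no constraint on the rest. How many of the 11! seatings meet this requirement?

27422640

Let A_j be the event that the j-th constrained one is fixed. By inclusion-exclusion over the 4 events:
Σ_{j=0}^{4} (-1)^j C(4,j)(11-j)!
= C(4,0)·11! - C(4,1)·10! + C(4,2)·9! - C(4,3)·8! + C(4,4)·7!
= 39916800 - 14515200 + 2177280 - 161280 + 5040
= 27422640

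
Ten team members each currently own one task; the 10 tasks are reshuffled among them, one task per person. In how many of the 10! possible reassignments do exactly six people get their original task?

Choose which 6 of the 10 are fixed: C(10,6) = 210.
The remaining 4 must be deranged: !4 = 9.
Total: 210 × 9 = 1890.

1890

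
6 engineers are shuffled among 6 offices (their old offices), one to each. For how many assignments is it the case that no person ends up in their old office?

265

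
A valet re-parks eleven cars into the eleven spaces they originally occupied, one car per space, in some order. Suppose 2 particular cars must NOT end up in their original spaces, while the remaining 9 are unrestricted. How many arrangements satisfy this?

33022080

Let A_j be the event that the j-th constrained one is fixed. By inclusion-exclusion over the 2 events:
Σ_{j=0}^{2} (-1)^j C(2,j)(11-j)!
= C(2,0)·11! - C(2,1)·10! + C(2,2)·9!
= 39916800 - 7257600 + 362880
= 33022080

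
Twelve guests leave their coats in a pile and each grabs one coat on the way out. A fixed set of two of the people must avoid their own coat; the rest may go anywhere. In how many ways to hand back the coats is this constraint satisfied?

402796800

Let A_j be the event that the j-th constrained one is fixed. By inclusion-exclusion over the 2 events:
Σ_{j=0}^{2} (-1)^j C(2,j)(12-j)!
= C(2,0)·12! - C(2,1)·11! + C(2,2)·10!
= 479001600 - 79833600 + 3628800
= 402796800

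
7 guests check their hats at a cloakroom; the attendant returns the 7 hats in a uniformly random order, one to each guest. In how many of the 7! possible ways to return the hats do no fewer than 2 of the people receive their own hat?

1331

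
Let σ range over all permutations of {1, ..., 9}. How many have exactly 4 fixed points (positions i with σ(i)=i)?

Pick the 4 fixed positions: C(9,4) = 126 ways.
The other 5 form a derangement: !5 = 44.
Total: 126 × 44 = 5544.

5544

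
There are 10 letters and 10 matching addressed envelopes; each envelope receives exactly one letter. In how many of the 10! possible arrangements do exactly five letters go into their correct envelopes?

Choose which 5 of the 10 are fixed: C(10,5) = 252.
The other 5 form a derangement: !5 = 44.
Total: 252 × 44 = 11088.

11088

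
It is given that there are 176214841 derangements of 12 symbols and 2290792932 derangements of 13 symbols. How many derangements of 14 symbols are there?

!14 = (14-1)·(!13 + !12) = 13·(2290792932 + 176214841) = 13·2467007773 = 32071101049.

32071101049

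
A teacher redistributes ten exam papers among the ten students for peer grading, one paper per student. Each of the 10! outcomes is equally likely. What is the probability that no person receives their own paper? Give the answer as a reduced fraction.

16481/44800

Favorable outcomes: !10 = 1334961.
Total outcomes: 10! = 3628800.
Probability = 1334961/3628800 = 16481/44800.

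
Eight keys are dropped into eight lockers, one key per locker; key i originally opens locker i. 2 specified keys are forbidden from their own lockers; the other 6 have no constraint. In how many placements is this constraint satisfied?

30960

Inclusion-exclusion on the 2 forbidden self-matches:
Σ_{j=0}^{2} (-1)^j C(2,j)(8-j)!
= C(2,0)·8! - C(2,1)·7! + C(2,2)·6!
= 40320 - 10080 + 720
= 30960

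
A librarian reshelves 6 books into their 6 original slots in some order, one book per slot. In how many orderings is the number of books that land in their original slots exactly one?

264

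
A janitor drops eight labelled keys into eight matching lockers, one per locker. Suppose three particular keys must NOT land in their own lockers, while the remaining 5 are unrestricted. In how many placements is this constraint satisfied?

Let A_j be the event that the j-th constrained one is fixed. By inclusion-exclusion over the 3 events:
Σ_{j=0}^{3} (-1)^j C(3,j)(8-j)!
= C(3,0)·8! - C(3,1)·7! + C(3,2)·6! - C(3,3)·5!
= 40320 - 15120 + 2160 - 120
= 27240

27240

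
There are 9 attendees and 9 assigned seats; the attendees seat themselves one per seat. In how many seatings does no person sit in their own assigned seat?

The subfactorial !9 = [9!/e] (nearest integer).
9! = 362880, and 362880/e ≈ 133496.09, so !9 = 133496.

133496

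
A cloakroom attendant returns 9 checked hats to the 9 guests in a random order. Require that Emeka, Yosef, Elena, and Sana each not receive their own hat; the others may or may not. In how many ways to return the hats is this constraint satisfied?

Let A_j be the event that the j-th constrained one is fixed. By inclusion-exclusion over the 4 events:
Σ_{j=0}^{4} (-1)^j C(4,j)(9-j)!
= C(4,0)·9! - C(4,1)·8! + C(4,2)·7! - C(4,3)·6! + C(4,4)·5!
= 362880 - 161280 + 30240 - 2880 + 120
= 229080

229080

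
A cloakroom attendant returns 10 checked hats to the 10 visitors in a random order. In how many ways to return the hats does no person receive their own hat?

Use !n = n·!(n-1) + (-1)^n.
!10 = 10·133496 + 1 = 1334961

1334961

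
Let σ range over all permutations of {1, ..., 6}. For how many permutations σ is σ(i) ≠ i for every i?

265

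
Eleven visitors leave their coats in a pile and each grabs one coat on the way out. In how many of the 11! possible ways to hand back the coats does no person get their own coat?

14684570

!11 is the nearest integer to 11!/e.
11! = 39916800, and 39916800/e ≈ 14684570.08, so !11 = 14684570.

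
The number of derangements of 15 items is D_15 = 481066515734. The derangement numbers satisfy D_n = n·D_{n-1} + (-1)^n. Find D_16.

D_16 = 16·481066515734 + 1 = 7697064251745.

7697064251745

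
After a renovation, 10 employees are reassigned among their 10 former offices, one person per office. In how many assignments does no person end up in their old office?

1334961

!10 is the nearest integer to 10!/e.
10! = 3628800, and 3628800/e ≈ 1334960.92, so !10 = 1334961.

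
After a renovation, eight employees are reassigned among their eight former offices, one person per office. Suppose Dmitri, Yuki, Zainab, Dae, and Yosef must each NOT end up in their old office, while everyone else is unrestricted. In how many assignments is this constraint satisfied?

Let A_j be the event that the j-th constrained one is fixed. By inclusion-exclusion over the 5 events:
Σ_{j=0}^{5} (-1)^j C(5,j)(8-j)!
= C(5,0)·8! - C(5,1)·7! + C(5,2)·6! - C(5,3)·5! + C(5,4)·4! - C(5,5)·3!
= 40320 - 25200 + 7200 - 1200 + 120 - 6
= 21234

21234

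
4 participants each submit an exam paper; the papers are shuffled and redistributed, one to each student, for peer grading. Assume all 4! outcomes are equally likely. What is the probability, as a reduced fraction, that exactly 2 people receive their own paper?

Favorable outcomes: C(4,2)·!2 = 6·1 = 6.
Total outcomes: 4! = 24.
Probability = 6/24 = 1/4.

1/4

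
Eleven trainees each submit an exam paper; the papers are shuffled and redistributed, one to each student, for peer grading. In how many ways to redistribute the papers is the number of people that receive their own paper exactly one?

14684571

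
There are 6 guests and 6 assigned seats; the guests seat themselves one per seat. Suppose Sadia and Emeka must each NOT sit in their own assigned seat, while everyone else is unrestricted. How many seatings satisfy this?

504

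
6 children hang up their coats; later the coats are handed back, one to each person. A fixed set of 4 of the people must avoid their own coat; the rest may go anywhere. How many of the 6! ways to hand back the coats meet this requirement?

Inclusion-exclusion on the 4 forbidden self-matches:
Σ_{j=0}^{4} (-1)^j C(4,j)(6-j)!
= C(4,0)·6! - C(4,1)·5! + C(4,2)·4! - C(4,3)·3! + C(4,4)·2!
= 720 - 480 + 144 - 24 + 2
= 362

362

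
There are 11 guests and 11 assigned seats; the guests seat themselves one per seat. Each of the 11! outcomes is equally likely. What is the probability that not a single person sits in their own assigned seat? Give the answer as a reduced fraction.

Favorable outcomes: !11 = 14684570.
Total outcomes: 11! = 39916800.
Probability = 14684570/39916800 = 1468457/3991680.

1468457/3991680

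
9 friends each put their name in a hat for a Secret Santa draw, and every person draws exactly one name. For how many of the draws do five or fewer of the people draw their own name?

# with exactly i fixed is C(9,i)·!(9-i); sum over i=0..5:
  i=0: C(9,0)·!9 = 1·133496 = 133496
  i=1: C(9,1)·!8 = 9·14833 = 133497
  i=2: C(9,2)·!7 = 36·1854 = 66744
  i=3: C(9,3)·!6 = 84·265 = 22260
  i=4: C(9,4)·!5 = 126·44 = 5544
  i=5: C(9,5)·!4 = 126·9 = 1134
Total = 362675.

362675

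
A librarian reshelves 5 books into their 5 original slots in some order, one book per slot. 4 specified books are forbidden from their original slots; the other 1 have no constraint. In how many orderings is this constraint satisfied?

53

Inclusion-exclusion on the 4 forbidden self-matches:
Σ_{j=0}^{4} (-1)^j C(4,j)(5-j)!
= C(4,0)·5! - C(4,1)·4! + C(4,2)·3! - C(4,3)·2! + C(4,4)·1!
= 120 - 96 + 36 - 8 + 1
= 53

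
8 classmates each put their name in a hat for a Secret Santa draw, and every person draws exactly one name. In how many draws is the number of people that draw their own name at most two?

37085

# with exactly i fixed is C(8,i)·!(8-i); sum over i=0..2:
  i=0: C(8,0)·!8 = 1·14833 = 14833
  i=1: C(8,1)·!7 = 8·1854 = 14832
  i=2: C(8,2)·!6 = 28·265 = 7420
Total = 37085.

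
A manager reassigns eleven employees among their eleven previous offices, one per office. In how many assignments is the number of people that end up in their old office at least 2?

10547659

# with exactly i fixed is C(11,i)·!(11-i); sum over i=2..11:
  i=2: C(11,2)·!9 = 55·133496 = 7342280
  i=3: C(11,3)·!8 = 165·14833 = 2447445
  i=4: C(11,4)·!7 = 330·1854 = 611820
  i=5: C(11,5)·!6 = 462·265 = 122430
  i=6: C(11,6)·!5 = 462·44 = 20328
  i=7: C(11,7)·!4 = 330·9 = 2970
  i=8: C(11,8)·!3 = 165·2 = 330
  i=9: C(11,9)·!2 = 55·1 = 55
  i=10: C(11,10)·!1 = 11·0 = 0
  i=11: C(11,11)·!0 = 1·1 = 1
Total = 10547659.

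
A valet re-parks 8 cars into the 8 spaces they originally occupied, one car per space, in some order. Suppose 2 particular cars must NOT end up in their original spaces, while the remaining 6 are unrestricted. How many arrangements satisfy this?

30960

Let A_j be the event that the j-th constrained one is fixed. By inclusion-exclusion over the 2 events:
Σ_{j=0}^{2} (-1)^j C(2,j)(8-j)!
= C(2,0)·8! - C(2,1)·7! + C(2,2)·6!
= 40320 - 10080 + 720
= 30960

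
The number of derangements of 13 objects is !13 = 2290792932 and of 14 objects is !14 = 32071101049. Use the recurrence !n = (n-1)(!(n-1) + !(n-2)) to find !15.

481066515734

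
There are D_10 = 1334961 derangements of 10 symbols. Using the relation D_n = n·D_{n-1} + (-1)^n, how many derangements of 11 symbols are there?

14684570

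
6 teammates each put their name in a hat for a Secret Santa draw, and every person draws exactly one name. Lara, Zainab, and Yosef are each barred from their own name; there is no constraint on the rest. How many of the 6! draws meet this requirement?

Inclusion-exclusion on the 3 forbidden self-matches:
Σ_{j=0}^{3} (-1)^j C(3,j)(6-j)!
= C(3,0)·6! - C(3,1)·5! + C(3,2)·4! - C(3,3)·3!
= 720 - 360 + 72 - 6
= 426

426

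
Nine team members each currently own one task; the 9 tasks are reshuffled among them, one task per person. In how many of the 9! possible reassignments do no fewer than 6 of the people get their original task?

205

# with exactly i fixed is C(9,i)·!(9-i); sum over i=6..9:
  i=6: C(9,6)·!3 = 84·2 = 168
  i=7: C(9,7)·!2 = 36·1 = 36
  i=8: C(9,8)·!1 = 9·0 = 0
  i=9: C(9,9)·!0 = 1·1 = 1
Total = 205.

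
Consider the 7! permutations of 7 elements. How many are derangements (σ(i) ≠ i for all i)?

Recurrence: !7 = 6·(!6 + !5).
!7 = 6·(265 + 44) = 6·309 = 1854

1854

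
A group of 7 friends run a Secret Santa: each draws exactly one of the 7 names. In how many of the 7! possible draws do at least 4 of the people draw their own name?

# with exactly i fixed is C(7,i)·!(7-i); sum over i=4..7:
  i=4: C(7,4)·!3 = 35·2 = 70
  i=5: C(7,5)·!2 = 21·1 = 21
  i=6: C(7,6)·!1 = 7·0 = 0
  i=7: C(7,7)·!0 = 1·1 = 1
Total = 92.

92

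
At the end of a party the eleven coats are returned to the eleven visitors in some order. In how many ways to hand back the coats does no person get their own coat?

14684570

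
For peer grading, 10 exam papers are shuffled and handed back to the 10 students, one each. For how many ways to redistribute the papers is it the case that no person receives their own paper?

Recurrence: !10 = 9·(!9 + !8).
!10 = 9·(133496 + 14833) = 9·148329 = 1334961

1334961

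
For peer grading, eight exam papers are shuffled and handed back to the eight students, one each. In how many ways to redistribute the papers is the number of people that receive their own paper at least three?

Sum C(8,i)·!(8-i) for i = 3..8:
  i=3: C(8,3)·!5 = 56·44 = 2464
  i=4: C(8,4)·!4 = 70·9 = 630
  i=5: C(8,5)·!3 = 56·2 = 112
  i=6: C(8,6)·!2 = 28·1 = 28
  i=7: C(8,7)·!1 = 8·0 = 0
  i=8: C(8,8)·!0 = 1·1 = 1
Total = 3235.

3235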